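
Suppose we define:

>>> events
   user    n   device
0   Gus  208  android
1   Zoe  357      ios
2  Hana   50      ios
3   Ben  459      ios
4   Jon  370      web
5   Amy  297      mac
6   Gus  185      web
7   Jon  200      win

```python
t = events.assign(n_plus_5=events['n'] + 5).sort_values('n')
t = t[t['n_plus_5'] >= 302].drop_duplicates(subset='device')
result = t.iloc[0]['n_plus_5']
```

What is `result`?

add column n_plus_5 = events['n'] + 5:
   user    n   device  n_plus_5
0   Gus  208  android       213
1   Zoe  357      ios       362
2  Hana   50      ios        55
3   Ben  459      ios       464
4   Jon  370      web       375
5   Amy  297      mac       302
6   Gus  185      web       190
7   Jon  200      win       205
sort by n:
   user    n   device  n_plus_5
2  Hana   50      ios        55
6   Gus  185      web       190
7   Jon  200      win       205
0   Gus  208  android       213
5   Amy  297      mac       302
1   Zoe  357      ios       362
4   Jon  370      web       375
3   Ben  459      ios       464
filter rows where n_plus_5 >= 302:
  user    n device  n_plus_5
5  Amy  297    mac       302
1  Zoe  357    ios       362
4  Jon  370    web       375
3  Ben  459    ios       464
drop duplicate device (keep=first):
  user    n device  n_plus_5
5  Amy  297    mac       302
1  Zoe  357    ios       362
4  Jon  370    web       375
Hence 302.

302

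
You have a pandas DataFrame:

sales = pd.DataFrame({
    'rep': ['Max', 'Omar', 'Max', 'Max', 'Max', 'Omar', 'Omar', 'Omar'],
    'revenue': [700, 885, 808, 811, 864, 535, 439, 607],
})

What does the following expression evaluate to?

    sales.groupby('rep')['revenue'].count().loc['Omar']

group by rep, count of revenue:
rep
Max     4
Omar    4
Name: revenue, dtype: int64

4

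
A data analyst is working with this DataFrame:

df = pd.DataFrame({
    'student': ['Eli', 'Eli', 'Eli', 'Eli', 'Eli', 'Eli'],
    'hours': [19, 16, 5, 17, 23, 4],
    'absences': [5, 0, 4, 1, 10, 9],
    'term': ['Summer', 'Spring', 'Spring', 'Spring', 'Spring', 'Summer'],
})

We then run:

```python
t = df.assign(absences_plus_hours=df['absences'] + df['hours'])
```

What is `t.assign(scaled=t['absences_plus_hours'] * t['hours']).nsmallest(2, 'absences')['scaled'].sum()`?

add column absences_plus_hours = df['absences'] + df['hours']:
  student  hours  absences    term  absences_plus_hours
0     Eli     19         5  Summer                   24
1     Eli     16         0  Spring                   16
2     Eli      5         4  Spring                    9
3     Eli     17         1  Spring                   18
4     Eli     23        10  Spring                   33
5     Eli      4         9  Summer                   13
add column scaled = t['absences_plus_hours'] * t['hours']:
  student  hours  absences    term  absences_plus_hours  scaled
0     Eli     19         5  Summer                   24     456
1     Eli     16         0  Spring                   16     256
2     Eli      5         4  Spring                    9      45
3     Eli     17         1  Spring                   18     306
4     Eli     23        10  Spring                   33     759
5     Eli      4         9  Summer                   13      52
take 2 rows with smallest absences:
  student  hours  absences    term  absences_plus_hours  scaled
1     Eli     16         0  Spring                   16     256
3     Eli     17         1  Spring                   18     306

562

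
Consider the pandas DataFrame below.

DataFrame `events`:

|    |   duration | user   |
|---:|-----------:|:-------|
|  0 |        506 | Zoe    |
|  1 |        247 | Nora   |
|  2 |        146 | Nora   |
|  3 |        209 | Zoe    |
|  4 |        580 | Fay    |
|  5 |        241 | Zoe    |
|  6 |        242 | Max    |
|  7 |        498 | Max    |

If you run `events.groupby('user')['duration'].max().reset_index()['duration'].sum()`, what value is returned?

group by user, max of duration:
user
Fay     580
Max     498
Nora    247
Zoe     506
Name: duration, dtype: int64
reset_index():
   user  duration
0   Fay       580
1   Max       498
2  Nora       247
3   Zoe       506
sum of column 'duration' → 1831

1831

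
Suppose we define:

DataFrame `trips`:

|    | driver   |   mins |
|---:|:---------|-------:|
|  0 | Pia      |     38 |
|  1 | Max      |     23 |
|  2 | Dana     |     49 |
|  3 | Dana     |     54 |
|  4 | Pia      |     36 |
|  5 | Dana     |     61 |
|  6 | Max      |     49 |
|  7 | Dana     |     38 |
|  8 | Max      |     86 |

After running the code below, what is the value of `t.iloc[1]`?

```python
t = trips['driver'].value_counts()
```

3

value_counts of driver:
driver
Dana    4
Max     3
Pia     2
Name: count, dtype: int64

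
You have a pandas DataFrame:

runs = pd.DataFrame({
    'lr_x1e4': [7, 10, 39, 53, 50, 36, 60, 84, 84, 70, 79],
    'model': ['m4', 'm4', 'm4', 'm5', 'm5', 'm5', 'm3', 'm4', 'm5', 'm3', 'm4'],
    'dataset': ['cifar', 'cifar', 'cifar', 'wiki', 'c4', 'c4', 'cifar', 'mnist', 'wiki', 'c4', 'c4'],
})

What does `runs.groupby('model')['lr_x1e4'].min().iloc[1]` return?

7

group by model, min of lr_x1e4:
model
m3    60
m4     7
m5    36
Name: lr_x1e4, dtype: int64
Hence 7.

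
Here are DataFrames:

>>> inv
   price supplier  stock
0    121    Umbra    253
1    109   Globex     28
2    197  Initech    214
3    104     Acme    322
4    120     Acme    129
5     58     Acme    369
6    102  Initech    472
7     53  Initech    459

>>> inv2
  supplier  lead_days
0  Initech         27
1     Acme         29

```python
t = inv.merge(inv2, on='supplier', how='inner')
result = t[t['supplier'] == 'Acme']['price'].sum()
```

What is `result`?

merge on 'supplier' (how='inner') → 6 rows:
   price supplier  stock  lead_days
0    197  Initech    214         27
1    104     Acme    322         29
2    120     Acme    129         29
3     58     Acme    369         29
4    102  Initech    472         27
5     53  Initech    459         27
filter rows where supplier == 'Acme':
   price supplier  stock  lead_days
1    104     Acme    322         29
2    120     Acme    129         29
3     58     Acme    369         29
Finally, sum of column 'price' = 282.

282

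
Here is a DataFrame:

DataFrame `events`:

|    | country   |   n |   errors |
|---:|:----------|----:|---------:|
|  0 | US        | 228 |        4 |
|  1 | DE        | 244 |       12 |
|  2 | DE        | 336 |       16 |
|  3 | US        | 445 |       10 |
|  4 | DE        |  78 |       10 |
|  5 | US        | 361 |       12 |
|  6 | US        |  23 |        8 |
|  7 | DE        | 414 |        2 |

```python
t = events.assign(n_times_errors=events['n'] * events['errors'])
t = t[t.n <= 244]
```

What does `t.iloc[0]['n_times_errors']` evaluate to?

912

add column n_times_errors = events['n'] * events['errors']:
  country    n  errors  n_times_errors
0      US  228       4             912
1      DE  244      12            2928
2      DE  336      16            5376
3      US  445      10            4450
4      DE   78      10             780
5      US  361      12            4332
6      US   23       8             184
7      DE  414       2             828
filter rows where n <= 244:
  country    n  errors  n_times_errors
0      US  228       4             912
1      DE  244      12            2928
4      DE   78      10             780
6      US   23       8             184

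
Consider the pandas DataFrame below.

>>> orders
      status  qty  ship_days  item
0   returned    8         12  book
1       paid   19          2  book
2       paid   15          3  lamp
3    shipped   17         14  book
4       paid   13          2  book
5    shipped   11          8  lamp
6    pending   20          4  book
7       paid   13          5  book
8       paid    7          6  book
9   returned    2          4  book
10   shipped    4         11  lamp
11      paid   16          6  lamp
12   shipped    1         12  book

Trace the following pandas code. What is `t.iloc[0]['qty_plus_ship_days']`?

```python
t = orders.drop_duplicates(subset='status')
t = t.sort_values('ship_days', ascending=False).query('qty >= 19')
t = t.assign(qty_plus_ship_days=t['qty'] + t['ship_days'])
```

drop duplicate status (keep=first):
     status  qty  ship_days  item
0  returned    8         12  book
1      paid   19          2  book
3   shipped   17         14  book
6   pending   20          4  book
sort by ship_days descending:
     status  qty  ship_days  item
3   shipped   17         14  book
0  returned    8         12  book
6   pending   20          4  book
1      paid   19          2  book
filter rows where qty >= 19:
    status  qty  ship_days  item
6  pending   20          4  book
1     paid   19          2  book
add column qty_plus_ship_days = t['qty'] + t['ship_days']:
    status  qty  ship_days  item  qty_plus_ship_days
6  pending   20          4  book                  24
1     paid   19          2  book                  21

24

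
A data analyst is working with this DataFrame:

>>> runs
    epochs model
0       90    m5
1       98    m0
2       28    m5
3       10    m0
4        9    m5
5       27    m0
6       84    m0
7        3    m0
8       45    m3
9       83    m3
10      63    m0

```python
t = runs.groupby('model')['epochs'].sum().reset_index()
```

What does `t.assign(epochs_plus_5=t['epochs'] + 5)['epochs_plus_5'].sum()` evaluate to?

group by model, sum of epochs:
model
m0    285
m3    128
m5    127
Name: epochs, dtype: int64
reset_index():
  model  epochs
0    m0     285
1    m3     128
2    m5     127
add column epochs_plus_5 = t['epochs'] + 5:
  model  epochs  epochs_plus_5
0    m0     285            290
1    m3     128            133
2    m5     127            132
The sum of column 'epochs_plus_5' is 555.

555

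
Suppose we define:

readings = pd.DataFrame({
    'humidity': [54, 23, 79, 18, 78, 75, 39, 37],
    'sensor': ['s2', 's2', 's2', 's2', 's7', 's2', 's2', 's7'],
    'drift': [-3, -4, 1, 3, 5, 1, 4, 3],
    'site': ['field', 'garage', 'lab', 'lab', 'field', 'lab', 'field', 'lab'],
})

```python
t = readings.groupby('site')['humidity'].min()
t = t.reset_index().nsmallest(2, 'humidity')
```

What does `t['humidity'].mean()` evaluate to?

20.5

group by site, min of humidity:
site
field     39
garage    23
lab       18
Name: humidity, dtype: int64
reset_index():
     site  humidity
0   field        39
1  garage        23
2     lab        18
take 2 rows with smallest humidity:
     site  humidity
2     lab        18
1  garage        23
So mean() = 20.5.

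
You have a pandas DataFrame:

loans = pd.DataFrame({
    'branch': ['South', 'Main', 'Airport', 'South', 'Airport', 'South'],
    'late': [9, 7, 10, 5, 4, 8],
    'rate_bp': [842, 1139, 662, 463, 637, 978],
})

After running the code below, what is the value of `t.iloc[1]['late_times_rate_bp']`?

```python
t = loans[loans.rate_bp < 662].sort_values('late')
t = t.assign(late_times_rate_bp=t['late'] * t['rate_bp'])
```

filter rows where rate_bp < 662:
    branch  late  rate_bp
3    South     5      463
4  Airport     4      637
sort by late:
    branch  late  rate_bp
4  Airport     4      637
3    South     5      463
add column late_times_rate_bp = t['late'] * t['rate_bp']:
    branch  late  rate_bp  late_times_rate_bp
4  Airport     4      637                2548
3    South     5      463                2315
So iloc[1]['late_times_rate_bp'] = 2315.

2315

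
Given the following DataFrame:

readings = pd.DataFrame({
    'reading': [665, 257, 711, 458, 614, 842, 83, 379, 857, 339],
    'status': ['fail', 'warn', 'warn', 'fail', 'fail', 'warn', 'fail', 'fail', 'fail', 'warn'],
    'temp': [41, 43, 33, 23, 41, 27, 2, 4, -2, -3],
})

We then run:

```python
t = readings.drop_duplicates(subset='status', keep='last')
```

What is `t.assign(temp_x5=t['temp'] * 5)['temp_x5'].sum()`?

-25

drop duplicate status (keep=last):
   reading status  temp
8      857   fail    -2
9      339   warn    -3
add column temp_x5 = t['temp'] * 5:
   reading status  temp  temp_x5
8      857   fail    -2      -10
9      339   warn    -3      -15
Then the sum of column 'temp_x5': -25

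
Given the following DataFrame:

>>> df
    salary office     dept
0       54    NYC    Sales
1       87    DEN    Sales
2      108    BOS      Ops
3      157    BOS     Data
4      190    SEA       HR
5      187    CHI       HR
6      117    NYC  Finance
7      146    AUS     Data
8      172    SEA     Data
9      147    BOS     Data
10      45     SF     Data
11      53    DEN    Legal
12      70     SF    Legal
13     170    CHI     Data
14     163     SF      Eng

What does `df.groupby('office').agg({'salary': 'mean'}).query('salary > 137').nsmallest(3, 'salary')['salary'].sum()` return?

461.833333333

group by office, mean of salary:
            salary
office            
AUS     146.000000
BOS     137.333333
CHI     178.500000
DEN      70.000000
NYC      85.500000
SEA     181.000000
SF       92.666667
filter rows where salary > 137:
            salary
office            
AUS     146.000000
BOS     137.333333
CHI     178.500000
SEA     181.000000
take 3 rows with smallest salary:
            salary
office            
BOS     137.333333
AUS     146.000000
CHI     178.500000
Hence 461.833333333.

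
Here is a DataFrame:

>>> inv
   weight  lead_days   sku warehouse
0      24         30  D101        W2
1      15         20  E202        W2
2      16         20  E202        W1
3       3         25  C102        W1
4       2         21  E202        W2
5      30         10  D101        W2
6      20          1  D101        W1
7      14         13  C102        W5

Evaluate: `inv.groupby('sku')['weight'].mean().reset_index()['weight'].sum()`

group by sku, mean of weight:
sku
C102     8.500000
D101    24.666667
E202    11.000000
Name: weight, dtype: float64
reset_index():
    sku     weight
0  C102   8.500000
1  D101  24.666667
2  E202  11.000000
sum of column 'weight' → 44.1666666667

44.1666666667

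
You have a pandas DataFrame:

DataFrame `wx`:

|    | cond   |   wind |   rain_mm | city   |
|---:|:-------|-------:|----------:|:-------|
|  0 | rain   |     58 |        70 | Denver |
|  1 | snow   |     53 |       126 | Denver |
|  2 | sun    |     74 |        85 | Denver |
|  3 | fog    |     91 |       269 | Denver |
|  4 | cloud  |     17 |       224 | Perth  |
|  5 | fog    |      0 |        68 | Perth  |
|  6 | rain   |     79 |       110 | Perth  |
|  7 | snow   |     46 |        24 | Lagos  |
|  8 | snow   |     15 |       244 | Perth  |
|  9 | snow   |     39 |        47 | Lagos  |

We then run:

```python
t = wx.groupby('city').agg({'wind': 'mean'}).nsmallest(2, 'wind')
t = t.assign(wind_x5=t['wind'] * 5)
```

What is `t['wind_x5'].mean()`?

175.625

group by city, mean of wind:
         wind
city         
Denver  69.00
Lagos   42.50
Perth   27.75
take 2 rows with smallest wind:
        wind
city        
Perth  27.75
Lagos  42.50
add column wind_x5 = t['wind'] * 5:
        wind  wind_x5
city                 
Perth  27.75   138.75
Lagos  42.50   212.50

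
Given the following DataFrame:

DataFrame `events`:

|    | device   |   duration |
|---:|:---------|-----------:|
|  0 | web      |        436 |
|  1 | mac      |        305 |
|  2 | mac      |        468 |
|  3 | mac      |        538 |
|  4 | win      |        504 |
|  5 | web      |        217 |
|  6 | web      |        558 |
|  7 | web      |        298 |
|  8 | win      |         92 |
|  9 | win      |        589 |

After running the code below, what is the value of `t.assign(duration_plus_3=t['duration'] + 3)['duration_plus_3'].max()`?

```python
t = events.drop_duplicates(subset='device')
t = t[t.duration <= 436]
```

drop duplicate device (keep=first):
  device  duration
0    web       436
1    mac       305
4    win       504
filter rows where duration <= 436:
  device  duration
0    web       436
1    mac       305
add column duration_plus_3 = t['duration'] + 3:
  device  duration  duration_plus_3
0    web       436              439
1    mac       305              308

439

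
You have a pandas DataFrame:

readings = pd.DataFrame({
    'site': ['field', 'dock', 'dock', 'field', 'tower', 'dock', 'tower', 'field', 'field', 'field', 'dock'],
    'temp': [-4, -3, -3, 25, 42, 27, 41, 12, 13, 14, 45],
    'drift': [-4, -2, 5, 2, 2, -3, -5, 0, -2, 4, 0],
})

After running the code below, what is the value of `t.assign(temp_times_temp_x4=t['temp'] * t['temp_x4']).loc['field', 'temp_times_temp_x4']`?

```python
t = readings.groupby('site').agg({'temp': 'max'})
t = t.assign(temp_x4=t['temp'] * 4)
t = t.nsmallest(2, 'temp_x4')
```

2500

group by site, max of temp:
       temp
site       
dock     45
field    25
tower    42
add column temp_x4 = t['temp'] * 4:
       temp  temp_x4
site                
dock     45      180
field    25      100
tower    42      168
take 2 rows with smallest temp_x4:
       temp  temp_x4
site                
field    25      100
tower    42      168
add column temp_times_temp_x4 = t['temp'] * t['temp_x4']:
       temp  temp_x4  temp_times_temp_x4
site                                    
field    25      100                2500
tower    42      168                7056
Taking the value at row 'field', column 'temp_times_temp_x4' gives 2500.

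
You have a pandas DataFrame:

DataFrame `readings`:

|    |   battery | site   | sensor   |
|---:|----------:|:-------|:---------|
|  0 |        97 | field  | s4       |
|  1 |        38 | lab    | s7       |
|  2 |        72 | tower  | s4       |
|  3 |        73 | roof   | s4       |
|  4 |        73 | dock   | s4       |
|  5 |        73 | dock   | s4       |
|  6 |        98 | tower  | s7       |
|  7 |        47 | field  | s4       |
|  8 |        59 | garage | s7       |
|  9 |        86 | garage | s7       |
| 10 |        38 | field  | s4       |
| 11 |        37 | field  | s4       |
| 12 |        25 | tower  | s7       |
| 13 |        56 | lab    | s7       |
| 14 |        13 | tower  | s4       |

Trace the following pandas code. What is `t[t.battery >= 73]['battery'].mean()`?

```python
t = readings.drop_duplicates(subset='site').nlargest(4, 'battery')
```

81.0

drop duplicate site (keep=first):
   battery    site sensor
0       97   field     s4
1       38     lab     s7
2       72   tower     s4
3       73    roof     s4
4       73    dock     s4
8       59  garage     s7
take 4 rows with largest battery:
   battery   site sensor
0       97  field     s4
3       73   roof     s4
4       73   dock     s4
2       72  tower     s4
filter rows where battery >= 73:
   battery   site sensor
0       97  field     s4
3       73   roof     s4
4       73   dock     s4
Taking the mean of column 'battery' gives 81.0.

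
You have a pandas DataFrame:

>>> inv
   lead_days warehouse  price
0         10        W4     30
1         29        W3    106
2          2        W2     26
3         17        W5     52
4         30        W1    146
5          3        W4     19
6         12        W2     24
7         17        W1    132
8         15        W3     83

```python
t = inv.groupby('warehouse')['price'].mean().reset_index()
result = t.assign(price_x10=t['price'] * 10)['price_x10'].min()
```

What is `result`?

group by warehouse, mean of price:
warehouse
W1    139.0
W2     25.0
W3     94.5
W4     24.5
W5     52.0
Name: price, dtype: float64
reset_index():
  warehouse  price
0        W1  139.0
1        W2   25.0
2        W3   94.5
3        W4   24.5
4        W5   52.0
add column price_x10 = t['price'] * 10:
  warehouse  price  price_x10
0        W1  139.0     1390.0
1        W2   25.0      250.0
2        W3   94.5      945.0
3        W4   24.5      245.0
4        W5   52.0      520.0

245.0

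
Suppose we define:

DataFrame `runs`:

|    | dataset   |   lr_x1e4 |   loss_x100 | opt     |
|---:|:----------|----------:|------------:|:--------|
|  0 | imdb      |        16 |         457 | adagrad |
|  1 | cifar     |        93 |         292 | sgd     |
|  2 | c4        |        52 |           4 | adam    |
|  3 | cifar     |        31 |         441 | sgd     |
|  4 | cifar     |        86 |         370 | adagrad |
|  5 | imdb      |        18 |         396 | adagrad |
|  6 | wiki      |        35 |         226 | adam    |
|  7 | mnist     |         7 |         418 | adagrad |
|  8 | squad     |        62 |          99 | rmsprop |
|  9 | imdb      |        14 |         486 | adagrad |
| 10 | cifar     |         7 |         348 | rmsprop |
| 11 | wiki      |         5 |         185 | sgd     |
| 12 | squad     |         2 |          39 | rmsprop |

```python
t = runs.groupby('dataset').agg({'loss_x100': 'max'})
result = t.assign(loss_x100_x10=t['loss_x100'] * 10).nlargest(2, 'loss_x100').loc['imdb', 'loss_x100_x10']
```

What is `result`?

4860

group by dataset, max of loss_x100:
         loss_x100
dataset           
c4               4
cifar          441
imdb           486
mnist          418
squad           99
wiki           226
add column loss_x100_x10 = t['loss_x100'] * 10:
         loss_x100  loss_x100_x10
dataset                          
c4               4             40
cifar          441           4410
imdb           486           4860
mnist          418           4180
squad           99            990
wiki           226           2260
take 2 rows with largest loss_x100:
         loss_x100  loss_x100_x10
dataset                          
imdb           486           4860
cifar          441           4410
So loc['imdb', 'loss_x100_x10'] = 4860.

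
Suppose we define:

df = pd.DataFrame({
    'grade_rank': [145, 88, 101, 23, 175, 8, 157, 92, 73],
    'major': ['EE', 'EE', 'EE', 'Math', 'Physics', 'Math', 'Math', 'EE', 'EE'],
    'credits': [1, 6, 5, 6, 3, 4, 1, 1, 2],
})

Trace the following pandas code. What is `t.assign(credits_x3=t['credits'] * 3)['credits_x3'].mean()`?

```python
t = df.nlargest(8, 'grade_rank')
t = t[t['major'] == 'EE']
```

9.0

take 8 rows with largest grade_rank:
   grade_rank    major  credits
4         175  Physics        3
6         157     Math        1
0         145       EE        1
2         101       EE        5
7          92       EE        1
1          88       EE        6
8          73       EE        2
3          23     Math        6
filter rows where major == 'EE':
   grade_rank major  credits
0         145    EE        1
2         101    EE        5
7          92    EE        1
1          88    EE        6
8          73    EE        2
add column credits_x3 = t['credits'] * 3:
   grade_rank major  credits  credits_x3
0         145    EE        1           3
2         101    EE        5          15
7          92    EE        1           3
1          88    EE        6          18
8          73    EE        2           6
The mean of column 'credits_x3' is 9.0.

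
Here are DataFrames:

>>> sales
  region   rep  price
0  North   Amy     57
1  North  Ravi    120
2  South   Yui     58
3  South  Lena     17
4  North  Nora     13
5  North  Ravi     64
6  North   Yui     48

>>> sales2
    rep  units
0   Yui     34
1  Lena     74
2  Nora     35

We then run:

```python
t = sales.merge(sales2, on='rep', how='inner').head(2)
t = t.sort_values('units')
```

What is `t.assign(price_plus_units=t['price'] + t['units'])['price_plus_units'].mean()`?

91.5

merge on 'rep' (how='inner') → 4 rows:
  region   rep  price  units
0  South   Yui     58     34
1  South  Lena     17     74
2  North  Nora     13     35
3  North   Yui     48     34
take first 2 rows:
  region   rep  price  units
0  South   Yui     58     34
1  South  Lena     17     74
sort by units:
  region   rep  price  units
0  South   Yui     58     34
1  South  Lena     17     74
add column price_plus_units = t['price'] + t['units']:
  region   rep  price  units  price_plus_units
0  South   Yui     58     34                92
1  South  Lena     17     74                91
So mean() = 91.5.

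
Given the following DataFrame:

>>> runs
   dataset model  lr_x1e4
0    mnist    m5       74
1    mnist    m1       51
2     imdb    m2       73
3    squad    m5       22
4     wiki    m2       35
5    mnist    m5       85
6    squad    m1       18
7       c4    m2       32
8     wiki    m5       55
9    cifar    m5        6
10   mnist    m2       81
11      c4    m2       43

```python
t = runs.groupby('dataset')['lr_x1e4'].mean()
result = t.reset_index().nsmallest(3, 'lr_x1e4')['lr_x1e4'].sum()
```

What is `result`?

63.5

group by dataset, mean of lr_x1e4:
dataset
c4       37.50
cifar     6.00
imdb     73.00
mnist    72.75
squad    20.00
wiki     45.00
Name: lr_x1e4, dtype: float64
reset_index():
  dataset  lr_x1e4
0      c4    37.50
1   cifar     6.00
2    imdb    73.00
3   mnist    72.75
4   squad    20.00
5    wiki    45.00
take 3 rows with smallest lr_x1e4:
  dataset  lr_x1e4
1   cifar      6.0
4   squad     20.0
0      c4     37.5
Finally, sum of column 'lr_x1e4' = 63.5.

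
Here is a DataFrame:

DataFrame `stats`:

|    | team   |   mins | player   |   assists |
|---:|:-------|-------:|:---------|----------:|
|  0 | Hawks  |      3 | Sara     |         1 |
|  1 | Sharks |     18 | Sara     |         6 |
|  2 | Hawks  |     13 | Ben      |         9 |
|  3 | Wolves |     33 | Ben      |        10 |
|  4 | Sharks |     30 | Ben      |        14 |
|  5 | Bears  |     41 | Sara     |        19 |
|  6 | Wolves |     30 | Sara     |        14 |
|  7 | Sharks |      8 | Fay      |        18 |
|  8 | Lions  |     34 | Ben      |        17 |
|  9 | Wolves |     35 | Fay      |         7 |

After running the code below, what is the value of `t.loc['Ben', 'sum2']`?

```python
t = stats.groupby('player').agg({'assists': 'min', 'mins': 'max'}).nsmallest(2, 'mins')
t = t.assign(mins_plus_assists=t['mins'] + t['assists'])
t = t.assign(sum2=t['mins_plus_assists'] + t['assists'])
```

52

group by player: min(assists), max(mins):
        assists  mins
player               
Ben           9    34
Fay           7    35
Sara          1    41
take 2 rows with smallest mins:
        assists  mins
player               
Ben           9    34
Fay           7    35
add column mins_plus_assists = t['mins'] + t['assists']:
        assists  mins  mins_plus_assists
player                                  
Ben           9    34                 43
Fay           7    35                 42
add column sum2 = t['mins_plus_assists'] + t['assists']:
        assists  mins  mins_plus_assists  sum2
player                                        
Ben           9    34                 43    52
Fay           7    35                 42    49
The value at row 'Ben', column 'sum2' is 52.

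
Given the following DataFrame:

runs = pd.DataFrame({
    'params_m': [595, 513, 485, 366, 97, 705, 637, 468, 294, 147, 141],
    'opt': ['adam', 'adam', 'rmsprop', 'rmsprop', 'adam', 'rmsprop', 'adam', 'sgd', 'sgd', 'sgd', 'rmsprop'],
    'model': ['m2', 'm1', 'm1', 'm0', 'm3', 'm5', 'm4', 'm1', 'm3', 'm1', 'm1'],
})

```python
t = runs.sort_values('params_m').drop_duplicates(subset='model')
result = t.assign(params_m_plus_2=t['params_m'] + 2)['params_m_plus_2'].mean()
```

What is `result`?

425.5

sort by params_m:
    params_m      opt model
4         97     adam    m3
10       141  rmsprop    m1
9        147      sgd    m1
8        294      sgd    m3
3        366  rmsprop    m0
7        468      sgd    m1
2        485  rmsprop    m1
1        513     adam    m1
0        595     adam    m2
6        637     adam    m4
5        705  rmsprop    m5
drop duplicate model (keep=first):
    params_m      opt model
4         97     adam    m3
10       141  rmsprop    m1
3        366  rmsprop    m0
0        595     adam    m2
6        637     adam    m4
5        705  rmsprop    m5
add column params_m_plus_2 = t['params_m'] + 2:
    params_m      opt model  params_m_plus_2
4         97     adam    m3               99
10       141  rmsprop    m1              143
3        366  rmsprop    m0              368
0        595     adam    m2              597
6        637     adam    m4              639
5        705  rmsprop    m5              707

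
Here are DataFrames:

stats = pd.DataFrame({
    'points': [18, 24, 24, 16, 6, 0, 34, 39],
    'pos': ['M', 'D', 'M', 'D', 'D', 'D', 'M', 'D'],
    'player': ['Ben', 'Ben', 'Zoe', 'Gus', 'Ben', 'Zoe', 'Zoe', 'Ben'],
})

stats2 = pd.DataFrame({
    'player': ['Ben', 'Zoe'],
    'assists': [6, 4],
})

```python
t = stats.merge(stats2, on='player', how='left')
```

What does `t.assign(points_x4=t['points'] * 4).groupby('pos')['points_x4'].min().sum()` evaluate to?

merge on 'player' (how='left') → 8 rows:
   points pos player  assists
0      18   M    Ben      6.0
1      24   D    Ben      6.0
2      24   M    Zoe      4.0
3      16   D    Gus      NaN
4       6   D    Ben      6.0
5       0   D    Zoe      4.0
6      34   M    Zoe      4.0
7      39   D    Ben      6.0
add column points_x4 = t['points'] * 4:
   points pos player  assists  points_x4
0      18   M    Ben      6.0         72
1      24   D    Ben      6.0         96
2      24   M    Zoe      4.0         96
3      16   D    Gus      NaN         64
4       6   D    Ben      6.0         24
5       0   D    Zoe      4.0          0
6      34   M    Zoe      4.0        136
7      39   D    Ben      6.0        156
group by pos, min of points_x4:
pos
D     0
M    72
Name: points_x4, dtype: int64
Finally, sum of the resulting series = 72.

72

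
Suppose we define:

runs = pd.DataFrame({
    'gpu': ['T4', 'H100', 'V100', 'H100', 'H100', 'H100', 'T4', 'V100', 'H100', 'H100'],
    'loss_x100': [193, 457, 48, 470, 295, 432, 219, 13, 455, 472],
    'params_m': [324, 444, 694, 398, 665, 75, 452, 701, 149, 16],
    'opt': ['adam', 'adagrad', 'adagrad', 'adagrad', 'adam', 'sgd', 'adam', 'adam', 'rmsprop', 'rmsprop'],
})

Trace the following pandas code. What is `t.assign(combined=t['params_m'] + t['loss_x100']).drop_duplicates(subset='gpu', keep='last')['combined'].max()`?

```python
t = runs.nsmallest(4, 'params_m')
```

604

take 4 rows with smallest params_m:
    gpu  loss_x100  params_m      opt
9  H100        472        16  rmsprop
5  H100        432        75      sgd
8  H100        455       149  rmsprop
0    T4        193       324     adam
add column combined = t['params_m'] + t['loss_x100']:
    gpu  loss_x100  params_m      opt  combined
9  H100        472        16  rmsprop       488
5  H100        432        75      sgd       507
8  H100        455       149  rmsprop       604
0    T4        193       324     adam       517
drop duplicate gpu (keep=last):
    gpu  loss_x100  params_m      opt  combined
8  H100        455       149  rmsprop       604
0    T4        193       324     adam       517
Then the max of column 'combined': 604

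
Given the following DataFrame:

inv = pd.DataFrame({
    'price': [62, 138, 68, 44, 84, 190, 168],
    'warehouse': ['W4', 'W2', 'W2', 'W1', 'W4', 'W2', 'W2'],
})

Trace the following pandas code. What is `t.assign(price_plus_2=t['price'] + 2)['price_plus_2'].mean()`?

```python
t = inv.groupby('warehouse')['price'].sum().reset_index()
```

group by warehouse, sum of price:
warehouse
W1     44
W2    564
W4    146
Name: price, dtype: int64
reset_index():
  warehouse  price
0        W1     44
1        W2    564
2        W4    146
add column price_plus_2 = t['price'] + 2:
  warehouse  price  price_plus_2
0        W1     44            46
1        W2    564           566
2        W4    146           148
Hence 253.333333333.

253.333333333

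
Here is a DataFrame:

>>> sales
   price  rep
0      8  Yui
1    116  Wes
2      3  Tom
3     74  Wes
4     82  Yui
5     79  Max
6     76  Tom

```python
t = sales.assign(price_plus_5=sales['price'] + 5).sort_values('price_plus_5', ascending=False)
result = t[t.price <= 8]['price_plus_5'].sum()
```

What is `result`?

add column price_plus_5 = sales['price'] + 5:
   price  rep  price_plus_5
0      8  Yui            13
1    116  Wes           121
2      3  Tom             8
3     74  Wes            79
4     82  Yui            87
5     79  Max            84
6     76  Tom            81
sort by price_plus_5 descending:
   price  rep  price_plus_5
1    116  Wes           121
4     82  Yui            87
5     79  Max            84
6     76  Tom            81
3     74  Wes            79
0      8  Yui            13
2      3  Tom             8
filter rows where price <= 8:
   price  rep  price_plus_5
0      8  Yui            13
2      3  Tom             8
Taking the sum of column 'price_plus_5' gives 21.

21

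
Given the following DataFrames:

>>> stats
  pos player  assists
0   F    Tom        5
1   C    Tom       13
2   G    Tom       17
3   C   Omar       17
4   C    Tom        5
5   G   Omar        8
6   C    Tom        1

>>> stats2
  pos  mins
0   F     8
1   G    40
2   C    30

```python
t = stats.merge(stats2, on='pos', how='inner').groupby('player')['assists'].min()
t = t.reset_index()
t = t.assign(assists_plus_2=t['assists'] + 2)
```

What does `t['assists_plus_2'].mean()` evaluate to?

6.5

merge on 'pos' (how='inner') → 7 rows:
  pos player  assists  mins
0   F    Tom        5     8
1   C    Tom       13    30
2   G    Tom       17    40
3   C   Omar       17    30
4   C    Tom        5    30
5   G   Omar        8    40
6   C    Tom        1    30
group by player, min of assists:
player
Omar    8
Tom     1
Name: assists, dtype: int64
reset_index():
  player  assists
0   Omar        8
1    Tom        1
add column assists_plus_2 = t['assists'] + 2:
  player  assists  assists_plus_2
0   Omar        8              10
1    Tom        1               3
Finally, mean of column 'assists_plus_2' = 6.5.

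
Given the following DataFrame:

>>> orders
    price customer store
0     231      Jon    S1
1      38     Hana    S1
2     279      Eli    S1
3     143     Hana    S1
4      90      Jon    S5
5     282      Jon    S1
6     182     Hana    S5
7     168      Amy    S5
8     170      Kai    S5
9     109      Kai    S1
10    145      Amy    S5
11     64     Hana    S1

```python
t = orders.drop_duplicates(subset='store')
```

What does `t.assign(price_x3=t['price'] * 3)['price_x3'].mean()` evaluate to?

drop duplicate store (keep=first):
   price customer store
0    231      Jon    S1
4     90      Jon    S5
add column price_x3 = t['price'] * 3:
   price customer store  price_x3
0    231      Jon    S1       693
4     90      Jon    S5       270

481.5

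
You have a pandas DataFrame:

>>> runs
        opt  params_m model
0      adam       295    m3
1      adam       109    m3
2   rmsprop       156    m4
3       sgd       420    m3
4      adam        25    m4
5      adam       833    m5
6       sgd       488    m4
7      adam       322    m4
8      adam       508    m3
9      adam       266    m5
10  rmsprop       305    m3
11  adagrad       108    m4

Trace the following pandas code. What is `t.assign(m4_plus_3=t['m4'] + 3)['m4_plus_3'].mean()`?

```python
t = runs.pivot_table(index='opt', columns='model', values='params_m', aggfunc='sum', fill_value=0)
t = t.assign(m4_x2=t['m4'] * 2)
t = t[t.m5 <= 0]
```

253.666666667

pivot: rows=opt, cols=model, sum(params_m):
model     m3   m4    m5
opt                    
adagrad    0  108     0
adam     912  347  1099
rmsprop  305  156     0
sgd      420  488     0
add column m4_x2 = t['m4'] * 2:
model     m3   m4    m5  m4_x2
opt                           
adagrad    0  108     0    216
adam     912  347  1099    694
rmsprop  305  156     0    312
sgd      420  488     0    976
filter rows where m5 <= 0:
model     m3   m4  m5  m4_x2
opt                         
adagrad    0  108   0    216
rmsprop  305  156   0    312
sgd      420  488   0    976
add column m4_plus_3 = t['m4'] + 3:
model     m3   m4  m5  m4_x2  m4_plus_3
opt                                    
adagrad    0  108   0    216        111
rmsprop  305  156   0    312        159
sgd      420  488   0    976        491
So mean() = 253.666666667.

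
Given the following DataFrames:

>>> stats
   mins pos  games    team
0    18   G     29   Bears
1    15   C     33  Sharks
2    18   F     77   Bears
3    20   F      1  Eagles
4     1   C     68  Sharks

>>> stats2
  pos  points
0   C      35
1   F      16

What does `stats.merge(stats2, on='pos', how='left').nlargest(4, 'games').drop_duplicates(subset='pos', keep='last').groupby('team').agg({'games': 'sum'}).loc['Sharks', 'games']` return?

33

merge on 'pos' (how='left') → 5 rows:
   mins pos  games    team  points
0    18   G     29   Bears     NaN
1    15   C     33  Sharks    35.0
2    18   F     77   Bears    16.0
3    20   F      1  Eagles    16.0
4     1   C     68  Sharks    35.0
take 4 rows with largest games:
   mins pos  games    team  points
2    18   F     77   Bears    16.0
4     1   C     68  Sharks    35.0
1    15   C     33  Sharks    35.0
0    18   G     29   Bears     NaN
drop duplicate pos (keep=last):
   mins pos  games    team  points
2    18   F     77   Bears    16.0
1    15   C     33  Sharks    35.0
0    18   G     29   Bears     NaN
group by team, sum of games:
        games
team         
Bears     106
Sharks     33
So loc['Sharks', 'games'] = 33.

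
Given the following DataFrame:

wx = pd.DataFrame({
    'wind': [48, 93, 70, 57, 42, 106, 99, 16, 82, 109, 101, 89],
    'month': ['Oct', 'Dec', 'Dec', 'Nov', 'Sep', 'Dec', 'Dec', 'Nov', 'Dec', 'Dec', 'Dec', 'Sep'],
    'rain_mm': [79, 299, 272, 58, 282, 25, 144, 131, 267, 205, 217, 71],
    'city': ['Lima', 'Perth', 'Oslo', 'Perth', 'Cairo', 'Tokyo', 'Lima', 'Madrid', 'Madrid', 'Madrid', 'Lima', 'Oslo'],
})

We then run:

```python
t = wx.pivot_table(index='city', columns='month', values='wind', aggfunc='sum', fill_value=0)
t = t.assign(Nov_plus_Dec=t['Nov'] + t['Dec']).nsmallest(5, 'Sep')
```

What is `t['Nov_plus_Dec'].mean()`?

pivot: rows=city, cols=month, sum(wind):
month   Dec  Nov  Oct  Sep
city                      
Cairo     0    0    0   42
Lima    200    0   48    0
Madrid  191   16    0    0
Oslo     70    0    0   89
Perth    93   57    0    0
Tokyo   106    0    0    0
add column Nov_plus_Dec = t['Nov'] + t['Dec']:
month   Dec  Nov  Oct  Sep  Nov_plus_Dec
city                                    
Cairo     0    0    0   42             0
Lima    200    0   48    0           200
Madrid  191   16    0    0           207
Oslo     70    0    0   89            70
Perth    93   57    0    0           150
Tokyo   106    0    0    0           106
take 5 rows with smallest Sep:
month   Dec  Nov  Oct  Sep  Nov_plus_Dec
city                                    
Lima    200    0   48    0           200
Madrid  191   16    0    0           207
Perth    93   57    0    0           150
Tokyo   106    0    0    0           106
Cairo     0    0    0   42             0

132.6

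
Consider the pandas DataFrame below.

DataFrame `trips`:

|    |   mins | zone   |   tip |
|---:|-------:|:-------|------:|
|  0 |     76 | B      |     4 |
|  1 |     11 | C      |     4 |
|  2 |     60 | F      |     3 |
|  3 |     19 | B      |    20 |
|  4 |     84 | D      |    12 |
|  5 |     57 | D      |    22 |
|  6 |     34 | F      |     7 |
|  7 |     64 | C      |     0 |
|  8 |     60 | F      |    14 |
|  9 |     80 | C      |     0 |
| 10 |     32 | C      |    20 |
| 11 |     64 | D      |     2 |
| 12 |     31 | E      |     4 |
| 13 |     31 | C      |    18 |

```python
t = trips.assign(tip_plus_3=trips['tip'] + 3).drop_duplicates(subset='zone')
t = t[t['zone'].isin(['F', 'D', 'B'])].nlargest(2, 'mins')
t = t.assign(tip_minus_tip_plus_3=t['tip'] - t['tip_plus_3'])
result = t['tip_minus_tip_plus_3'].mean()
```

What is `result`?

add column tip_plus_3 = trips['tip'] + 3:
    mins zone  tip  tip_plus_3
0     76    B    4           7
1     11    C    4           7
2     60    F    3           6
3     19    B   20          23
4     84    D   12          15
5     57    D   22          25
6     34    F    7          10
7     64    C    0           3
8     60    F   14          17
9     80    C    0           3
10    32    C   20          23
11    64    D    2           5
12    31    E    4           7
13    31    C   18          21
drop duplicate zone (keep=first):
    mins zone  tip  tip_plus_3
0     76    B    4           7
1     11    C    4           7
2     60    F    3           6
4     84    D   12          15
12    31    E    4           7
filter rows where zone in ['F', 'D', 'B']:
   mins zone  tip  tip_plus_3
0    76    B    4           7
2    60    F    3           6
4    84    D   12          15
take 2 rows with largest mins:
   mins zone  tip  tip_plus_3
4    84    D   12          15
0    76    B    4           7
add column tip_minus_tip_plus_3 = t['tip'] - t['tip_plus_3']:
   mins zone  tip  tip_plus_3  tip_minus_tip_plus_3
4    84    D   12          15                    -3
0    76    B    4           7                    -3
So mean() = -3.0.

-3.0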